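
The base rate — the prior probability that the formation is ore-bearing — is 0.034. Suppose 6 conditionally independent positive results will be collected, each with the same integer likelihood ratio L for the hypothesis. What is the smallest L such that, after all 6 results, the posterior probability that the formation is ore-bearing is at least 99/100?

Prior odds = 0.034/0.966 = 17/483.
Target odds = 0.99/0.01 = 99.
Need L⁶ ≥ 99 ÷ (17/483) = 47817/17.
3⁶ = 729 < 47817/17 ≤ 4096 = 4⁶, so L = 4.

4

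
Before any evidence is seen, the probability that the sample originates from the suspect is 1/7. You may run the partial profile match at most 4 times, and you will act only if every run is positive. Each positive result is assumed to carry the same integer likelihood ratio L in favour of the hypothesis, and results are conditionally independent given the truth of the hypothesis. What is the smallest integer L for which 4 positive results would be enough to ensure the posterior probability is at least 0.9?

3

Prior odds = (1/7)/(6/7) = 1/6.
Target odds = 0.9/0.1 = 9.
Need L⁴ ≥ 9 ÷ (1/6) = 54.
2⁴ = 16 < 54 ≤ 81 = 3⁴, so L = 3.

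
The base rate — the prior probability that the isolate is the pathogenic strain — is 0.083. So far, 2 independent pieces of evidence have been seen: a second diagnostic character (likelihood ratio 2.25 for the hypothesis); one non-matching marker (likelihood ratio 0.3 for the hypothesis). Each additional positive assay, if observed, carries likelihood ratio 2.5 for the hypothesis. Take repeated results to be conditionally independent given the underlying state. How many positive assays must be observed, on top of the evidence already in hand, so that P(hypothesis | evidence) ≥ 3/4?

Prior odds = 0.083/0.917 = 83/917.
Combined Bayes factor of the evidence already in hand = 2.25 × 0.3 = 0.675.
Odds after that evidence = (83/917) × 0.675 = 2241/36680.
Target odds = 0.75/0.25 = 3.
Need 2.5ⁿ ≥ 3 ÷ (2241/36680) = 36680/747.
2.5⁴ = 39.0625 falls short of 36680/747 but 2.5⁵ = 97.65625 reaches it, so n = 5.

5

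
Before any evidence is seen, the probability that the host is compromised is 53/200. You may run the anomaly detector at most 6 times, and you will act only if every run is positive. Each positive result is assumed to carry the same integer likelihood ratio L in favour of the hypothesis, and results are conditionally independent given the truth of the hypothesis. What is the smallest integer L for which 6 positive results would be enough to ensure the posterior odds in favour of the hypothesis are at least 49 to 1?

Prior odds = 0.265/0.735 = 53/147.
Target odds = 49.
Need L⁶ ≥ 49 ÷ (53/147) = 7203/53.
2⁶ = 64 < 7203/53 ≤ 729 = 3⁶, so L = 3.

3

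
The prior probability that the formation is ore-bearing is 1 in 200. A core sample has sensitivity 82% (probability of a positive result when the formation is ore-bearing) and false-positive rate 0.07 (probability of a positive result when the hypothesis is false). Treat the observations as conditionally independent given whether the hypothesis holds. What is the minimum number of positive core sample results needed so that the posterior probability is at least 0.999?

5

Prior odds: 0.005 ÷ 0.995 = 1/199.
Likelihood ratio of a positive result = 0.82/0.07 = 82/7.
Target posterior odds = 0.999/0.001 = 999.
Require (82/7)ⁿ ≥ 999 ÷ (1/199) = 198801.
(82/7)⁴ = 45212176/2401 falls short of 198801 but (82/7)⁵ ≈220587 reaches it, so n = 5.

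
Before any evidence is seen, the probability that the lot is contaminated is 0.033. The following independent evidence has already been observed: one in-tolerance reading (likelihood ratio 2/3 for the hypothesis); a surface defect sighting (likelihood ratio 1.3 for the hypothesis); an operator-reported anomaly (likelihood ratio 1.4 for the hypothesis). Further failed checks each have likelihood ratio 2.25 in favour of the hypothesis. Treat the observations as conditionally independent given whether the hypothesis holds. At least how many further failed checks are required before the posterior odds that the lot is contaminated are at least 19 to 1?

Prior odds = 0.033/0.967 = 33/967.
Combined Bayes factor of the evidence already in hand = (2/3) × 1.3 × 1.4 = 91/75.
Odds after that evidence = (33/967) × 91/75 = 1001/24175.
Target odds = 19.
Need 2.25ⁿ ≥ 19 ÷ (1001/24175) = 459325/1001.
2.25⁷ = 4782969/16384 falls short of 459325/1001 but 2.25⁸ = 43046721/65536 reaches it, so n = 8.

8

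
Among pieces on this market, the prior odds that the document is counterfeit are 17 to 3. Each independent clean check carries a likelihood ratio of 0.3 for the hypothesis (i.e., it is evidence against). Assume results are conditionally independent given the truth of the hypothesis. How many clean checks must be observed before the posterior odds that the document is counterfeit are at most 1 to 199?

6

Prior odds = 17/3.
Likelihood ratio per clean check = 0.3.
Target odds = 1/199.
Require 0.3ⁿ ≤ 1/199 ÷ (17/3) = 3/3383.
0.3⁵ = 243/100000 is still above 3/3383 but 0.3⁶ = 729/1000000 is at or below it, so n = 6.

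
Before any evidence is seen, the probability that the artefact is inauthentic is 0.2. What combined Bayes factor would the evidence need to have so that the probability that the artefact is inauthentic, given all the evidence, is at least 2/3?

8

Prior odds = 0.2/0.8 = 0.25.
Target odds = (2/3)/(1/3) = 2.
Required Bayes factor = 2 ÷ 0.25 = 8.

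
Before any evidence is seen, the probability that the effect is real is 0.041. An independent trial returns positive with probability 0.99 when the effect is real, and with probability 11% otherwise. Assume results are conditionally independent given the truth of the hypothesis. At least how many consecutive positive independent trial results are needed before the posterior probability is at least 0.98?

4

Prior odds: 0.041 ÷ 0.959 = 41/959.
Likelihood ratio of a positive result = 0.99/0.11 = 9.
Target posterior odds = 0.98/0.02 = 49.
Require 9ⁿ ≥ 49 ÷ (41/959) = 46991/41.
9³ = 729 falls short of 46991/41 but 9⁴ = 6561 reaches it, so n = 4.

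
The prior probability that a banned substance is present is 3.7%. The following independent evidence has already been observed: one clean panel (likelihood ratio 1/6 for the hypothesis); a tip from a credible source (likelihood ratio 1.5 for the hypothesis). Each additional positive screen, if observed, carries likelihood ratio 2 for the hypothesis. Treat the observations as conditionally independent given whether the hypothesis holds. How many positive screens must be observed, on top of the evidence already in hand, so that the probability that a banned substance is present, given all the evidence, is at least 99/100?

Prior odds = 0.037/0.963 = 37/963.
Combined Bayes factor of the evidence already in hand = (1/6) × 1.5 = 0.25.
Odds after that evidence = (37/963) × 0.25 = 37/3852.
Target odds = 0.99/0.01 = 99.
Need 2ⁿ ≥ 99 ÷ (37/3852) = 381348/37.
2¹³ = 8192 falls short of 381348/37 but 2¹⁴ = 16384 reaches it, so n = 14.

14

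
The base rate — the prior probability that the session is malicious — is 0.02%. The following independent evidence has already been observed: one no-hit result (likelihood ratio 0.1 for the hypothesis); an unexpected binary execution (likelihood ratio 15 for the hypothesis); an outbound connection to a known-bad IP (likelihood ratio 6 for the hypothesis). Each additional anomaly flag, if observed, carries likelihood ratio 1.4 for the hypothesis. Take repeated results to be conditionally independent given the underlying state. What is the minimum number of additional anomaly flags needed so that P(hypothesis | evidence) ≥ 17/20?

Prior odds = 0.0002/0.9998 = 1/4999.
Combined Bayes factor of the evidence already in hand = 0.1 × 15 × 6 = 9.
Odds after that evidence = (1/4999) × 9 = 9/4999.
Target odds = 0.85/0.15 = 17/3.
Need 1.4ⁿ ≥ 17/3 ÷ (9/4999) = 84983/27.
1.4²³ ≈2295.86 falls short of 84983/27 but 1.4²⁴ ≈3214.2 reaches it, so n = 24.

24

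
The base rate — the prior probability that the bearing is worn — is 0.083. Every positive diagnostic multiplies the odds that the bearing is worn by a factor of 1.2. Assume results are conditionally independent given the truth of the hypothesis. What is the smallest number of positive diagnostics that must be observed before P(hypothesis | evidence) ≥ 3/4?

20

Prior odds: 0.083 ÷ 0.917 = 83/917.
Likelihood ratio per positive diagnostic = 1.2.
Target odds: 0.75 ÷ 0.25 = 3.
Require 1.2ⁿ ≥ 3 ÷ (83/917) = 2751/83.
1.2¹⁹ ≈31.948 falls short of 2751/83 but 1.2²⁰ ≈38.3376 reaches it, so n = 20.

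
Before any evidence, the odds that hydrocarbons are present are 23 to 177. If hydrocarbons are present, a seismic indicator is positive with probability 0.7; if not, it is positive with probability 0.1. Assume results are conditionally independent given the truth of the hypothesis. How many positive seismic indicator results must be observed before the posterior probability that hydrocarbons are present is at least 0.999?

5

Prior odds = 23/177.
Likelihood ratio of a positive = 0.7/0.1 = 7.
Target odds: 0.999 ÷ 0.001 = 999.
Require 7ⁿ ≥ 999 ÷ (23/177) = 176823/23.
7⁴ = 2401 falls short of 176823/23 but 7⁵ = 16807 reaches it, so n = 5.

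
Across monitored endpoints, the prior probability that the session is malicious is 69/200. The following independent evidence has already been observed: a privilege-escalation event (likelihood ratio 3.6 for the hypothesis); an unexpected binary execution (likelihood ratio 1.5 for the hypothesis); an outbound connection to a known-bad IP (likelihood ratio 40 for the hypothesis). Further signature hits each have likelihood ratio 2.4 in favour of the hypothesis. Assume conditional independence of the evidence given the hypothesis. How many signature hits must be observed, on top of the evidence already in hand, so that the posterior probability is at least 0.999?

3

Prior odds = 0.345/0.655 = 69/131.
Combined Bayes factor of the evidence already in hand = 3.6 × 1.5 × 40 = 216.
Odds after that evidence = (69/131) × 216 = 14904/131.
Target odds = 0.999/0.001 = 999.
Need 2.4ⁿ ≥ 999 ÷ (14904/131) = 4847/552.
2.4² = 5.76 falls short of 4847/552 but 2.4³ = 13.824 reaches it, so n = 3.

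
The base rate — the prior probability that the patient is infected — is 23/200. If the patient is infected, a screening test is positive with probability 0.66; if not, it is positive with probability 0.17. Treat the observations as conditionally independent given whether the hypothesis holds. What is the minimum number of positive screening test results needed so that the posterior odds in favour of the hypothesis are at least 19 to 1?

4

Prior odds = 0.115/0.885 = 23/177.
Likelihood ratio of a positive = 0.66/0.17 = 66/17.
Target odds = 19.
Need (23/177) × (66/17)ⁿ ≥ 19, i.e. (66/17)ⁿ ≥ 3363/23.
(66/17)³ = 287496/4913 falls short of 3363/23 but (66/17)⁴ = 18974736/83521 reaches it, so n = 4.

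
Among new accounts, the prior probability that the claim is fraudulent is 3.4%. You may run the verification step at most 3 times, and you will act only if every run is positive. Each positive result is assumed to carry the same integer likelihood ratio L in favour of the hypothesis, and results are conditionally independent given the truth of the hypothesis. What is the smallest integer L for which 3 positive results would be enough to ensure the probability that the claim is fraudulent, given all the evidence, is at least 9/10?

Prior odds = 0.034/0.966 = 17/483.
Target odds = 0.9/0.1 = 9.
Need L³ ≥ 9 ÷ (17/483) = 4347/17.
6³ = 216 < 4347/17 ≤ 343 = 7³, so L = 7.

7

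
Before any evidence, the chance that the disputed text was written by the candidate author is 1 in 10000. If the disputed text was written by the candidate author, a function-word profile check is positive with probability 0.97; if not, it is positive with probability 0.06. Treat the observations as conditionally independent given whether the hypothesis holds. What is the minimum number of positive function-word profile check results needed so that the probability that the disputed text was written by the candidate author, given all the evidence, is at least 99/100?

Prior odds = 0.0001/0.9999 = 1/9999.
Likelihood ratio of a positive = 0.97/0.06 = 97/6.
Target odds: 0.99 ÷ 0.01 = 99.
Require (97/6)ⁿ ≥ 99 ÷ (1/9999) = 989901.
(97/6)⁴ = 88529281/1296 falls short of 989901 but (97/6)⁵ ≈1.10434e+06 reaches it, so n = 5.

5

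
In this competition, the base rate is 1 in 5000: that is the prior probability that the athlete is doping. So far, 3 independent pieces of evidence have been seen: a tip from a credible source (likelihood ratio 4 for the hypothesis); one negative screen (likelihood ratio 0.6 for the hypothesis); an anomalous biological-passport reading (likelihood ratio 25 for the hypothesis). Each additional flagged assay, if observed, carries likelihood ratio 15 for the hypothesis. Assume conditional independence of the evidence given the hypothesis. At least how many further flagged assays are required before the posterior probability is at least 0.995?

Prior odds = 0.0002/0.9998 = 1/4999.
Combined Bayes factor of the evidence already in hand = 4 × 0.6 × 25 = 60.
Odds after that evidence = (1/4999) × 60 = 60/4999.
Target odds = 0.995/0.005 = 199.
Need 15ⁿ ≥ 199 ÷ (60/4999) = 994801/60.
15³ = 3375 falls short of 994801/60 but 15⁴ = 50625 reaches it, so n = 4.

4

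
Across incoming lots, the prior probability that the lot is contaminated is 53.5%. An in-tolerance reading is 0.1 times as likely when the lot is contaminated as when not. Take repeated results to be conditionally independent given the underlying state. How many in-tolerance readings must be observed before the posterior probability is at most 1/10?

2

Prior odds: 0.535 ÷ 0.465 = 107/93.
Likelihood ratio per in-tolerance reading = 0.1.
Target posterior odds = 0.1/0.9 = 1/9.
Require 0.1ⁿ ≤ 1/9 ÷ (107/93) = 31/321.
0.1¹ = 0.1 is still above 31/321 but 0.1² = 0.01 is at or below it, so n = 2.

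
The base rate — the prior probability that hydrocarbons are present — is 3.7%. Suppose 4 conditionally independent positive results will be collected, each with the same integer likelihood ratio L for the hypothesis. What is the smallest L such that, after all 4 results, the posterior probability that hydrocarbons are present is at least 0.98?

Prior odds = 0.037/0.963 = 37/963.
Target odds = 0.98/0.02 = 49.
Need L⁴ ≥ 49 ÷ (37/963) = 47187/37.
5⁴ = 625 < 47187/37 ≤ 1296 = 6⁴, so L = 6.

6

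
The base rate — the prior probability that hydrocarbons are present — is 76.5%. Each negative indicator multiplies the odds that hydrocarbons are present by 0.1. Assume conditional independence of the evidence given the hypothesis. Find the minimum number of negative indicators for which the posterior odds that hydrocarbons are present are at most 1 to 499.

Prior odds = 0.765/0.235 = 153/47.
Likelihood ratio per negative indicator = 0.1.
Target odds = 1/499.
Need (153/47) × 0.1ⁿ ≤ 1/499, i.e. 0.1ⁿ ≤ 47/76347.
0.1³ = 0.001 is still above 47/76347 but 0.1⁴ = 0.0001 is at or below it, so n = 4.

4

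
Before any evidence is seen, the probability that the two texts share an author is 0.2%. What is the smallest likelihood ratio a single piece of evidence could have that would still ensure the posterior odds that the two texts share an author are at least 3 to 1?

1497

Prior odds = 0.002/0.998 = 1/499.
Target odds = 3.
Required Bayes factor = 3 ÷ (1/499) = 1497.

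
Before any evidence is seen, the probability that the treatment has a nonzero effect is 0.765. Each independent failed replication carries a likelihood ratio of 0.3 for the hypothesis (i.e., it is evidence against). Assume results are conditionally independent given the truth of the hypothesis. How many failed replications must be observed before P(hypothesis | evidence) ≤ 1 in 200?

Prior odds: 0.765 ÷ 0.235 = 153/47.
Likelihood ratio per failed replication = 0.3.
Target posterior odds = 0.005/0.995 = 1/199.
Need (153/47) × 0.3ⁿ ≤ 1/199, i.e. 0.3ⁿ ≤ 47/30447.
0.3⁵ = 243/100000 is still above 47/30447 but 0.3⁶ = 729/1000000 is at or below it, so n = 6.

6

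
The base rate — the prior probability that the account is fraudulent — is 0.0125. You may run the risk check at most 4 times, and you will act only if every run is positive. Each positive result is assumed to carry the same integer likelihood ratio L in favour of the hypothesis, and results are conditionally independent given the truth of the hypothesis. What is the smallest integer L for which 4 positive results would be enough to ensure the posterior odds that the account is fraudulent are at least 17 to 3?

Prior odds = 0.0125/0.9875 = 1/79.
Target odds = 17/3.
Need L⁴ ≥ 17/3 ÷ (1/79) = 1343/3.
4⁴ = 256 < 1343/3 ≤ 625 = 5⁴, so L = 5.

5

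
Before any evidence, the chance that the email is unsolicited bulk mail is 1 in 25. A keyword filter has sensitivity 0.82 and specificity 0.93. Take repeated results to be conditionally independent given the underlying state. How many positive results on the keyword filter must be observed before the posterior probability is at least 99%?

4

Prior odds: 0.04 ÷ 0.96 = 1/24.
False-positive rate = 1 − 0.93 = 0.07; likelihood ratio of a positive = 0.82/0.07 = 82/7.
Target odds: 0.99 ÷ 0.01 = 99.
Need (1/24) × (82/7)ⁿ ≥ 99, i.e. (82/7)ⁿ ≥ 2376.
(82/7)³ = 551368/343 falls short of 2376 but (82/7)⁴ = 45212176/2401 reaches it, so n = 4.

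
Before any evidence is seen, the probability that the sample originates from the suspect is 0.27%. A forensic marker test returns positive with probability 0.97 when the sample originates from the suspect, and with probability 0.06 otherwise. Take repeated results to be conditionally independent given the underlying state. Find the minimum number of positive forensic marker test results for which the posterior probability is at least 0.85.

3

Prior odds = 0.0027/0.9973 = 27/9973.
Likelihood ratio of a positive result = 0.97/0.06 = 97/6.
Target odds: 0.85 ÷ 0.15 = 17/3.
Need (27/9973) × (97/6)ⁿ ≥ 17/3, i.e. (97/6)ⁿ ≥ 169541/81.
(97/6)² = 9409/36 falls short of 169541/81 but (97/6)³ = 912673/216 reaches it, so n = 3.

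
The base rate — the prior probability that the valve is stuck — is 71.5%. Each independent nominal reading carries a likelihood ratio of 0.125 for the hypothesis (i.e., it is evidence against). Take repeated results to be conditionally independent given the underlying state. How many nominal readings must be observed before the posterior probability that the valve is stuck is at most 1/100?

Prior odds = 0.715/0.285 = 143/57.
Likelihood ratio per nominal reading = 0.125.
Target posterior odds = 0.01/0.99 = 1/99.
Need (143/57) × 0.125ⁿ ≤ 1/99, i.e. 0.125ⁿ ≤ 19/4719.
0.125² = 0.015625 is still above 19/4719 but 0.125³ = 0.001953125 is at or below it, so n = 3.

3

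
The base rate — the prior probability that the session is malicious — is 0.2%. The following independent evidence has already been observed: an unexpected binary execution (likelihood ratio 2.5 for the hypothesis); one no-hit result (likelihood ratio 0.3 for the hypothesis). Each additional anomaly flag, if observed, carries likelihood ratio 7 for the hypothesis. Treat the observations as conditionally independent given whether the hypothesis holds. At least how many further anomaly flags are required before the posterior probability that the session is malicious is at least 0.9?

Prior odds = 0.002/0.998 = 1/499.
Combined Bayes factor of the evidence already in hand = 2.5 × 0.3 = 0.75.
Odds after that evidence = (1/499) × 0.75 = 3/1996.
Target odds = 0.9/0.1 = 9.
Need 7ⁿ ≥ 9 ÷ (3/1996) = 5988.
7⁴ = 2401 falls short of 5988 but 7⁵ = 16807 reaches it, so n = 5.

5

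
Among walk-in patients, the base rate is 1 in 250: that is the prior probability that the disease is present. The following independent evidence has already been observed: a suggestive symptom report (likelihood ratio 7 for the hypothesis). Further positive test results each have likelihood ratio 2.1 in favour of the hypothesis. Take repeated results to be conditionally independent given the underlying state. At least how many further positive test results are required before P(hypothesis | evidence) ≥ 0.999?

15

Prior odds = 0.004/0.996 = 1/249.
Bayes factor of the evidence already in hand = 7.
Odds after that evidence = (1/249) × 7 = 7/249.
Target odds = 0.999/0.001 = 999.
Need 2.1ⁿ ≥ 999 ÷ (7/249) = 248751/7.
2.1¹⁴ ≈32439.2 falls short of 248751/7 but 2.1¹⁵ ≈68122.3 reaches it, so n = 15.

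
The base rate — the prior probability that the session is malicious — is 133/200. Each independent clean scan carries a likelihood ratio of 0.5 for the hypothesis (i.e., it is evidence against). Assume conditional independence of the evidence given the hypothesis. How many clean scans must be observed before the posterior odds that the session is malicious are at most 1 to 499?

10

Prior odds = 0.665/0.335 = 133/67.
Likelihood ratio per clean scan = 0.5.
Target odds = 1/499.
Need (133/67) × 0.5ⁿ ≤ 1/499, i.e. 0.5ⁿ ≤ 67/66367.
0.5⁹ = 0.001953125 is still above 67/66367 but 0.5¹⁰ = 1/1024 is at or below it, so n = 10.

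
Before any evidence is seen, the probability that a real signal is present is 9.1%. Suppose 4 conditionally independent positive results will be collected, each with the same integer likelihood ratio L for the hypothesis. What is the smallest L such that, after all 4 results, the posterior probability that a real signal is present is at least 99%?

6

Prior odds = 0.091/0.909 = 91/909.
Target odds = 0.99/0.01 = 99.
Need L⁴ ≥ 99 ÷ (91/909) = 89991/91.
5⁴ = 625 < 89991/91 ≤ 1296 = 6⁴, so L = 6.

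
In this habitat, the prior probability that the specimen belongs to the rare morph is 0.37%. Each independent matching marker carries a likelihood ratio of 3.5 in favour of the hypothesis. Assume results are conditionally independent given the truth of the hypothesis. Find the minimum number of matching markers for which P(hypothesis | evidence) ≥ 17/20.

6

Prior odds: 0.0037 ÷ 0.9963 = 37/9963.
Likelihood ratio per matching marker = 3.5.
Target posterior odds = 0.85/0.15 = 17/3.
Require 3.5ⁿ ≥ 17/3 ÷ (37/9963) = 56457/37.
3.5⁵ = 525.21875 falls short of 56457/37 but 3.5⁶ = 1838.265625 reaches it, so n = 6.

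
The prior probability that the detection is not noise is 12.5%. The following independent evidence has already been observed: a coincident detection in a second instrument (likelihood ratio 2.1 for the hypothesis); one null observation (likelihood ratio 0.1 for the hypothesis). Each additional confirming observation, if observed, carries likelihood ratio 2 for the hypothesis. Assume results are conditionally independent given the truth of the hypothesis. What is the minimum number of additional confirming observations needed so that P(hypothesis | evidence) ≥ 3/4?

7

Prior odds = 0.125/0.875 = 1/7.
Combined Bayes factor of the evidence already in hand = 2.1 × 0.1 = 0.21.
Odds after that evidence = (1/7) × 0.21 = 0.03.
Target odds = 0.75/0.25 = 3.
Need 2ⁿ ≥ 3 ÷ 0.03 = 100.
2⁶ = 64 falls short of 100 but 2⁷ = 128 reaches it, so n = 7.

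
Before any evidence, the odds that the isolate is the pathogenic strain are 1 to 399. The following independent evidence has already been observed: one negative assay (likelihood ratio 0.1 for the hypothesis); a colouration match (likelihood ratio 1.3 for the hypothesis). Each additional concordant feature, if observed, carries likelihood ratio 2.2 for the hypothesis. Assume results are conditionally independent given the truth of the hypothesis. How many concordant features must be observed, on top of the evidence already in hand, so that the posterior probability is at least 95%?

14

Prior odds = 1/399.
Combined Bayes factor of the evidence already in hand = 0.1 × 1.3 = 0.13.
Odds after that evidence = (1/399) × 0.13 = 13/39900.
Target odds = 0.95/0.05 = 19.
Need 2.2ⁿ ≥ 19 ÷ (13/39900) = 758100/13.
2.2¹³ ≈28281 falls short of 758100/13 but 2.2¹⁴ ≈62218.2 reaches it, so n = 14.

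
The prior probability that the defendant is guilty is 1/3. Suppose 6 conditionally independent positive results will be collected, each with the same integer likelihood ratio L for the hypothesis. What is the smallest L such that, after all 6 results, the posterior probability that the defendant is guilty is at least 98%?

Prior odds = (1/3)/(2/3) = 0.5.
Target odds = 0.98/0.02 = 49.
Need L⁶ ≥ 49 ÷ 0.5 = 98.
2⁶ = 64 < 98 ≤ 729 = 3⁶, so L = 3.

3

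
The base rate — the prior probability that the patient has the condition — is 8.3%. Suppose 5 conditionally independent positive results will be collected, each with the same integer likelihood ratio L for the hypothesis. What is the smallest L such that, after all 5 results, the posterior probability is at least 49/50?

Prior odds = 0.083/0.917 = 83/917.
Target odds = 0.98/0.02 = 49.
Need L⁵ ≥ 49 ÷ (83/917) = 44933/83.
3⁵ = 243 < 44933/83 ≤ 1024 = 4⁵, so L = 4.

4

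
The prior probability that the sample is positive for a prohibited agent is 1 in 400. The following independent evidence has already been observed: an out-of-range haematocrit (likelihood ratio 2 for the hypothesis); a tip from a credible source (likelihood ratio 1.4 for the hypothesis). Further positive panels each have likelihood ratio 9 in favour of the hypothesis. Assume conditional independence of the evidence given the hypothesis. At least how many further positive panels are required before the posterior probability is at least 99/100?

Prior odds = 0.0025/0.9975 = 1/399.
Combined Bayes factor of the evidence already in hand = 2 × 1.4 = 2.8.
Odds after that evidence = (1/399) × 2.8 = 2/285.
Target odds = 0.99/0.01 = 99.
Need 9ⁿ ≥ 99 ÷ (2/285) = 14107.5.
9⁴ = 6561 falls short of 14107.5 but 9⁵ = 59049 reaches it, so n = 5.

5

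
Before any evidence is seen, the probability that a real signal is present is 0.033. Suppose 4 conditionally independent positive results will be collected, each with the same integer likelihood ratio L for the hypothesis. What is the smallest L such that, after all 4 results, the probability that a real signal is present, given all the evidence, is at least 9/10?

5

Prior odds = 0.033/0.967 = 33/967.
Target odds = 0.9/0.1 = 9.
Need L⁴ ≥ 9 ÷ (33/967) = 2901/11.
4⁴ = 256 < 2901/11 ≤ 625 = 5⁴, so L = 5.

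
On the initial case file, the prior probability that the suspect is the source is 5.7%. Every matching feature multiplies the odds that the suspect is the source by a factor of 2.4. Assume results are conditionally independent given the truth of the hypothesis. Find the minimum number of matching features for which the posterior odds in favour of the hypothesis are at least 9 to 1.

6

Prior odds = 0.057/0.943 = 57/943.
Likelihood ratio per matching feature = 2.4.
Target odds = 9.
Need (57/943) × 2.4ⁿ ≥ 9, i.e. 2.4ⁿ ≥ 2829/19.
2.4⁵ = 79.62624 falls short of 2829/19 but 2.4⁶ = 2985984/15625 reaches it, so n = 6.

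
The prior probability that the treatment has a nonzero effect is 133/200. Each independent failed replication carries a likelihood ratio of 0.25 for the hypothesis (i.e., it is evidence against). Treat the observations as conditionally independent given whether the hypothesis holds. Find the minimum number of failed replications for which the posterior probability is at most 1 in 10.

3

Prior odds = 0.665/0.335 = 133/67.
Likelihood ratio per failed replication = 0.25.
Target odds: 0.1 ÷ 0.9 = 1/9.
Need (133/67) × 0.25ⁿ ≤ 1/9, i.e. 0.25ⁿ ≤ 67/1197.
0.25² = 0.0625 is still above 67/1197 but 0.25³ = 0.015625 is at or below it, so n = 3.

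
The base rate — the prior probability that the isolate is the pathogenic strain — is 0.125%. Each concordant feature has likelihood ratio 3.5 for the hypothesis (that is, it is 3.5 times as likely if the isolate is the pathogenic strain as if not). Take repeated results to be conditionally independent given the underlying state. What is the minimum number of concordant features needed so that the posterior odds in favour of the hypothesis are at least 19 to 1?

Prior odds: 0.00125 ÷ 0.99875 = 1/799.
Likelihood ratio per concordant feature = 3.5.
Target odds = 19.
Need (1/799) × 3.5ⁿ ≥ 19, i.e. 3.5ⁿ ≥ 15181.
3.5⁷ = 823543/128 falls short of 15181 but 3.5⁸ = 5764801/256 reaches it, so n = 8.

8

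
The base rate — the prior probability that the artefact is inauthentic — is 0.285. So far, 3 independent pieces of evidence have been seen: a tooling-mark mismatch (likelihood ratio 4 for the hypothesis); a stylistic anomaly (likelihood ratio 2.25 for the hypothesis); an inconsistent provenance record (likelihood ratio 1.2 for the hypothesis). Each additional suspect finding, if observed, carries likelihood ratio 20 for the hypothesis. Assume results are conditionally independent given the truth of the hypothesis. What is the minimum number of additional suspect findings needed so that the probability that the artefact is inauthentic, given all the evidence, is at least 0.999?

Prior odds = 0.285/0.715 = 57/143.
Combined Bayes factor of the evidence already in hand = 4 × 2.25 × 1.2 = 10.8.
Odds after that evidence = (57/143) × 10.8 = 3078/715.
Target odds = 0.999/0.001 = 999.
Need 20ⁿ ≥ 999 ÷ (3078/715) = 26455/114.
20¹ = 20 falls short of 26455/114 but 20² = 400 reaches it, so n = 2.

2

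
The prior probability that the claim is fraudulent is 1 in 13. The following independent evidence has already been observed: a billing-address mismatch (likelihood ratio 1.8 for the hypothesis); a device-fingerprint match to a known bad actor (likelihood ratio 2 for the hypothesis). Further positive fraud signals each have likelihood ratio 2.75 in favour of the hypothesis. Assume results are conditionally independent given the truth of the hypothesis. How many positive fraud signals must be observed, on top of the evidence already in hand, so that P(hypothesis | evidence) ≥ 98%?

Prior odds = (1/13)/(12/13) = 1/12.
Combined Bayes factor of the evidence already in hand = 1.8 × 2 = 3.6.
Odds after that evidence = (1/12) × 3.6 = 0.3.
Target odds = 0.98/0.02 = 49.
Need 2.75ⁿ ≥ 49 ÷ 0.3 = 490/3.
2.75⁵ = 161051/1024 falls short of 490/3 but 2.75⁶ = 1771561/4096 reaches it, so n = 6.

6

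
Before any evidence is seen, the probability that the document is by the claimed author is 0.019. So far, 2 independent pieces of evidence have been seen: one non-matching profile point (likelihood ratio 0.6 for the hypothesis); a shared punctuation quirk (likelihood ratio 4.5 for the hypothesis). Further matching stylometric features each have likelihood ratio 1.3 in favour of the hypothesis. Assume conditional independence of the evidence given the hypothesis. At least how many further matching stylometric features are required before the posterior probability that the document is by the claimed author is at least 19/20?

23

Prior odds = 0.019/0.981 = 19/981.
Combined Bayes factor of the evidence already in hand = 0.6 × 4.5 = 2.7.
Odds after that evidence = (19/981) × 2.7 = 57/1090.
Target odds = 0.95/0.05 = 19.
Need 1.3ⁿ ≥ 19 ÷ (57/1090) = 1090/3.
1.3²² ≈321.184 falls short of 1090/3 but 1.3²³ ≈417.539 reaches it, so n = 23.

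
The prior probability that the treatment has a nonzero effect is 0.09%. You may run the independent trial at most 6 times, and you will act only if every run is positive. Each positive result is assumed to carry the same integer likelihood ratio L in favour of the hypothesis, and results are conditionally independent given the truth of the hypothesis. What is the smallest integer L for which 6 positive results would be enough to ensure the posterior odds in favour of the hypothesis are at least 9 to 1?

5

Prior odds = 0.0009/0.9991 = 9/9991.
Target odds = 9.
Need L⁶ ≥ 9 ÷ (9/9991) = 9991.
4⁶ = 4096 < 9991 ≤ 15625 = 5⁶, so L = 5.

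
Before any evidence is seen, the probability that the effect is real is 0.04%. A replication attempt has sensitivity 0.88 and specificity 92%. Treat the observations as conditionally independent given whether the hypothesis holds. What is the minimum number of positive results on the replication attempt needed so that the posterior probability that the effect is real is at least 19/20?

Prior odds = 0.0004/0.9996 = 1/2499.
False-positive rate = 1 − 0.92 = 0.08; likelihood ratio of a positive = 0.88/0.08 = 11.
Target posterior odds = 0.95/0.05 = 19.
Require 11ⁿ ≥ 19 ÷ (1/2499) = 47481.
11⁴ = 14641 falls short of 47481 but 11⁵ = 161051 reaches it, so n = 5.

5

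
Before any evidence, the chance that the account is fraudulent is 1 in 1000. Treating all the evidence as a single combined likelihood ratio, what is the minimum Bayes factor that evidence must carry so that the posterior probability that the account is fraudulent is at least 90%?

8991

Prior odds = 0.001/0.999 = 1/999.
Target odds = 0.9/0.1 = 9.
Required Bayes factor = 9 ÷ (1/999) = 8991.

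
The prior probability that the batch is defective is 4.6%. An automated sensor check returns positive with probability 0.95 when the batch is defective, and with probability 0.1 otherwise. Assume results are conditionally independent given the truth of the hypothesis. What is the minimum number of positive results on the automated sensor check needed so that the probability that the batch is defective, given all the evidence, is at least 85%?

3

Prior odds: 0.046 ÷ 0.954 = 23/477.
Likelihood ratio of a positive result = 0.95/0.1 = 9.5.
Target odds: 0.85 ÷ 0.15 = 17/3.
Need (23/477) × 9.5ⁿ ≥ 17/3, i.e. 9.5ⁿ ≥ 2703/23.
9.5² = 90.25 falls short of 2703/23 but 9.5³ = 857.375 reaches it, so n = 3.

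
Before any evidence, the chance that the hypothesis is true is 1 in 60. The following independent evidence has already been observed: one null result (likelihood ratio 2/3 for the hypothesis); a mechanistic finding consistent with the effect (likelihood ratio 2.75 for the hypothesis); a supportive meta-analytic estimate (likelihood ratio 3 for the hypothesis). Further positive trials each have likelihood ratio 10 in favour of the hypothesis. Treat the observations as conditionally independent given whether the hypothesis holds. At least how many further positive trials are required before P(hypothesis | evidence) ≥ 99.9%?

5

Prior odds = (1/60)/(59/60) = 1/59.
Combined Bayes factor of the evidence already in hand = (2/3) × 2.75 × 3 = 5.5.
Odds after that evidence = (1/59) × 5.5 = 11/118.
Target odds = 0.999/0.001 = 999.
Need 10ⁿ ≥ 999 ÷ (11/118) = 117882/11.
10⁴ = 10000 falls short of 117882/11 but 10⁵ = 100000 reaches it, so n = 5.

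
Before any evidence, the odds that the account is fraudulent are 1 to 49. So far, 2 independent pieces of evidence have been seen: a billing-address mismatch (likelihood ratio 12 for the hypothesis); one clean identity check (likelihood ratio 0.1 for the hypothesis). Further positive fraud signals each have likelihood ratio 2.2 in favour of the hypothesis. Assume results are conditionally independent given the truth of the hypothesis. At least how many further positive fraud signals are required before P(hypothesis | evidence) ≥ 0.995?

Prior odds = 1/49.
Combined Bayes factor of the evidence already in hand = 12 × 0.1 = 1.2.
Odds after that evidence = (1/49) × 1.2 = 6/245.
Target odds = 0.995/0.005 = 199.
Need 2.2ⁿ ≥ 199 ÷ (6/245) = 48755/6.
2.2¹¹ ≈5843.18 falls short of 48755/6 but 2.2¹² ≈12855 reaches it, so n = 12.

12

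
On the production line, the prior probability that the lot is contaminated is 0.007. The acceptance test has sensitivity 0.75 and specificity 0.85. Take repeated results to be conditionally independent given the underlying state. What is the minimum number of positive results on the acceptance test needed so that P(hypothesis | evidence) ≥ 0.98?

6

Prior odds = 0.007/0.993 = 7/993.
False-positive rate = 1 − 0.85 = 0.15; likelihood ratio of a positive = 0.75/0.15 = 5.
Target odds: 0.98 ÷ 0.02 = 49.
Require 5ⁿ ≥ 49 ÷ (7/993) = 6951.
5⁵ = 3125 falls short of 6951 but 5⁶ = 15625 reaches it, so n = 6.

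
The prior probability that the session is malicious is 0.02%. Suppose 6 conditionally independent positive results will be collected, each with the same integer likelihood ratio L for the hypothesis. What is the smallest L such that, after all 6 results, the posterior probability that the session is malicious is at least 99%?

Prior odds = 0.0002/0.9998 = 1/4999.
Target odds = 0.99/0.01 = 99.
Need L⁶ ≥ 99 ÷ (1/4999) = 494901.
8⁶ = 262144 < 494901 ≤ 531441 = 9⁶, so L = 9.

9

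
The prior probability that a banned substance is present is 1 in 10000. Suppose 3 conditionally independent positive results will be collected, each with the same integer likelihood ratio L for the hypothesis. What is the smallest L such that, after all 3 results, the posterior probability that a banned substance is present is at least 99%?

Prior odds = 0.0001/0.9999 = 1/9999.
Target odds = 0.99/0.01 = 99.
Need L³ ≥ 99 ÷ (1/9999) = 989901.
99³ = 970299 < 989901 ≤ 1000000 = 100³, so L = 100.

100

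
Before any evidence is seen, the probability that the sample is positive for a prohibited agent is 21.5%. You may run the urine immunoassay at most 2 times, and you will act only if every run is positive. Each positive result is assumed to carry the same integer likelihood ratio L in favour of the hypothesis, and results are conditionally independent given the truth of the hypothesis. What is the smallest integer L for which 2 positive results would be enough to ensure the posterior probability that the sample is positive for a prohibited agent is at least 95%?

9

Prior odds = 0.215/0.785 = 43/157.
Target odds = 0.95/0.05 = 19.
Need L² ≥ 19 ÷ (43/157) = 2983/43.
8² = 64 < 2983/43 ≤ 81 = 9², so L = 9.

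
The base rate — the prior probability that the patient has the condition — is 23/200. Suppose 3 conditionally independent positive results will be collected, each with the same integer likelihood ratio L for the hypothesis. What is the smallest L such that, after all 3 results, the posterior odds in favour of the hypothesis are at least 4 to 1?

Prior odds = 0.115/0.885 = 23/177.
Target odds = 4.
Need L³ ≥ 4 ÷ (23/177) = 708/23.
3³ = 27 < 708/23 ≤ 64 = 4³, so L = 4.

4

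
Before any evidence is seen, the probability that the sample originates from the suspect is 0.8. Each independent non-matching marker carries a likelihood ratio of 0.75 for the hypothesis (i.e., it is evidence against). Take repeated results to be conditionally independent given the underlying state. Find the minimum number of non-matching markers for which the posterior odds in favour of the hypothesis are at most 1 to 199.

Prior odds = 0.8/0.2 = 4.
Likelihood ratio per non-matching marker = 0.75.
Target odds = 1/199.
Need 4 × 0.75ⁿ ≤ 1/199, i.e. 0.75ⁿ ≤ 1/796.
0.75²³ ≈0.00133786 is still above 1/796 but 0.75²⁴ ≈0.00100339 is at or below it, so n = 24.

24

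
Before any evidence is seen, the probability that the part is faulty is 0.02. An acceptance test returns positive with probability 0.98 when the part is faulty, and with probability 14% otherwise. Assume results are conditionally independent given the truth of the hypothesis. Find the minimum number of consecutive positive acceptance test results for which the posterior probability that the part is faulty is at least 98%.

4

Prior odds: 0.02 ÷ 0.98 = 1/49.
Likelihood ratio of a positive result = 0.98/0.14 = 7.
Target odds: 0.98 ÷ 0.02 = 49.
Need (1/49) × 7ⁿ ≥ 49, i.e. 7ⁿ ≥ 2401.
7³ = 343 falls short of 2401 but 7⁴ = 2401 reaches it, so n = 4.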